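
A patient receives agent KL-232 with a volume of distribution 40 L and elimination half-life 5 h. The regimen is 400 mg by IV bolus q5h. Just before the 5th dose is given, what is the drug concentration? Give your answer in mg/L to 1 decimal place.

9.4 mg/L

f = (1/2)^(τ/t½) = (1/2)^(5/5) ≈ 0.5000.
C₀ = D/Vd = 400/40 ≈ 10.000 mg/L.
Before the 5th dose, 4 doses have been given. Superposition: Cmin = C₀·(f + f² + … + f^4).
≈ 10.000 × (0.5000 + 0.2500 + 0.1250 + 0.0625) ≈ 10.000 × 0.9375 ≈ 9.375 mg/L.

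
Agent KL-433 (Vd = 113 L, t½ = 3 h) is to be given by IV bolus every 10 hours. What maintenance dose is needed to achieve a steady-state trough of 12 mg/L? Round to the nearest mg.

12312 mg

τ/t½ = 10/3 ≈ 3.3333, so f = (1/2)^(10/3) ≈ 0.099213.
Cmin,ss = (D/Vd)·f/(1−f), so D = Cmin,ss·Vd·(1−f)/f.
D = 12 × 113 × (1−f)/f ≈ 12 × 113 × 9.07932 ≈ 12311.56 mg.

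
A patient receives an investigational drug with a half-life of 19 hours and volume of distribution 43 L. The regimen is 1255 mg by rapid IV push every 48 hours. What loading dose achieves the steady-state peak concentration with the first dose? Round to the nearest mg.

f = (1/2)^(48/19) ≈ 0.173581; accumulation ratio R = 1/(1−f) ≈ 1.21004.
Loading dose to hit Cmax,ss on first dose: D_load = D_maint·R ≈ 1255 × 1.21004 ≈ 1518.60 mg.

1519 mg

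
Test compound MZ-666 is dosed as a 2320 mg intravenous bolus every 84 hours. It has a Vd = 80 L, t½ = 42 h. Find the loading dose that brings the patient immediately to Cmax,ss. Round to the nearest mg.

3093 mg

f = (1/2)^(84/42) ≈ 0.250000; accumulation ratio R = 1/(1−f) ≈ 1.33333.
Loading dose to hit Cmax,ss on first dose: D_load = D_maint·R ≈ 2320 × 1.33333 ≈ 3093.33 mg.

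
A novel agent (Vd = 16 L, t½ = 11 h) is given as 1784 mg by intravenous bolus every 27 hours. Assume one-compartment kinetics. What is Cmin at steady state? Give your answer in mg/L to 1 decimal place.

24.9 mg/L

τ/t½ = 27/11 ≈ 2.4545, so fraction remaining f = (1/2)^(27/11) ≈ 0.1824.
At steady state, accumulation factor R = 1/(1 − e^(−kτ)) ≈ 1.2231.
Single-dose peak C₀ = D/Vd = 1784/16 ≈ 111.500 mg/L.
Steady-state peak Cmax,ss = C₀·R ≈ 111.500 × 1.2231 ≈ 136.376 mg/L.
Steady-state trough Cmin,ss = Cmax,ss·f ≈ 136.376 × 0.1824 ≈ 24.875 mg/L.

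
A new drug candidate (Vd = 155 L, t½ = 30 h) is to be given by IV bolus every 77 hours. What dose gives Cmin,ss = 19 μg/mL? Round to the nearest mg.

τ/t½ = 77/30 ≈ 2.5667, so f = (1/2)^(77/30) ≈ 0.168794.
Cmin,ss = (D/Vd)·f/(1−f), so D = Cmin,ss·Vd·(1−f)/f.
D = 19 × 155 × (1−f)/f ≈ 19 × 155 × 4.92438 ≈ 14502.30 mg.

14502 mg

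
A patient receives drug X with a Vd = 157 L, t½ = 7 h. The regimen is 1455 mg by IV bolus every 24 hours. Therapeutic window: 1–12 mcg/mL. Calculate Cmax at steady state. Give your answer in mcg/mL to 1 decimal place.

τ/t½ = 24/7 ≈ 3.4286, so fraction remaining f = (1/2)^(24/7) ≈ 0.0929.
Accumulation ratio R = 1/(1 − f) ≈ 1/0.9071 ≈ 1.1024.
Single-dose peak C₀ = D/Vd = 1455/157 ≈ 9.268 mcg/mL.
Steady-state peak Cmax,ss = C₀·R ≈ 9.268 × 1.1024 ≈ 10.217 mcg/mL.
Peak 10.2 mcg/mL vs MTC 12 mcg/mL: below toxic threshold.

10.2 mcg/mL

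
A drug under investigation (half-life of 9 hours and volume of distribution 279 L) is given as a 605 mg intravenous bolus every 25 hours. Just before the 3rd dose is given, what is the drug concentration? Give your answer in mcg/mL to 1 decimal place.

0.4 mcg/mL

f = (1/2)^(τ/t½) = (1/2)^(25/9) ≈ 0.1458.
C₀ = D/Vd = 605/279 ≈ 2.168 mcg/mL.
Before the 3rd dose, 2 doses have been given. Superposition: Cmin = C₀·(f + f²).
≈ 2.168 × (0.1458 + 0.0213) ≈ 2.168 × 0.1671 ≈ 0.362 mcg/mL.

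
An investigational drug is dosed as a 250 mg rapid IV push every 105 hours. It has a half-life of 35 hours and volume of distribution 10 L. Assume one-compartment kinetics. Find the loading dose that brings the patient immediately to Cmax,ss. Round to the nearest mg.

f = (1/2)^(105/35) ≈ 0.125000; accumulation ratio R = 1/(1−f) ≈ 1.14286.
Loading dose to hit Cmax,ss on first dose: D_load = D_maint·R ≈ 250 × 1.14286 ≈ 285.71 mg.

286 mg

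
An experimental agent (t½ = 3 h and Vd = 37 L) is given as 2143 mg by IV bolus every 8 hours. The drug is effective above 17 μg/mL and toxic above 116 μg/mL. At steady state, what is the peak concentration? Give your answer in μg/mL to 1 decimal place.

k = ln2/t½ = ln2/3 ≈ 0.231049 h⁻¹; fraction remaining f = e^(−kτ) = e^(−0.231049×8) ≈ 0.1575.
Accumulation ratio R = 1/(1 − f) ≈ 1/0.8425 ≈ 1.1869.
Each bolus raises the concentration by D/Vd = 2143/37 ≈ 57.919 μg/mL.
Steady-state peak Cmax,ss = C₀·R ≈ 57.919 × 1.1869 ≈ 68.744 μg/mL.
Peak 68.7 μg/mL vs MTC 116 μg/mL: below toxic threshold.

68.7 μg/mL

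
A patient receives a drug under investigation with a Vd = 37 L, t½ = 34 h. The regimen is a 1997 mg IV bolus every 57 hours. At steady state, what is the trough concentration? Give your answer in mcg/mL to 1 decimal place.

24.6 mcg/mL

Over one 57-h interval, 57/34 ≈ 1.6765 half-lives elapse, leaving f ≈ 0.3128 of each dose.
Single-dose peak C₀ = D/Vd = 1997/37 ≈ 53.973 mcg/mL.
Steady-state trough Cmin,ss = C₀·f/(1−f) ≈ 53.973 × 0.3128/0.6872 ≈ 24.567 mcg/mL.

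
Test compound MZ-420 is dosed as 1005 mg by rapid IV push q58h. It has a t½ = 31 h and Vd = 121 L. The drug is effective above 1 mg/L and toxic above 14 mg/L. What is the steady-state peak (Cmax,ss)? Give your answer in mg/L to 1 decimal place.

τ/t½ = 58/31 ≈ 1.871, so fraction remaining f = (1/2)^(58/31) ≈ 0.2734.
At steady state, accumulation factor R = 1/(1 − e^(−kτ)) ≈ 1.3763.
Each bolus raises the concentration by D/Vd = 1005/121 ≈ 8.306 mg/L.
Steady-state peak Cmax,ss = C₀·R ≈ 8.306 × 1.3763 ≈ 11.432 mg/L.
Peak 11.4 mg/L vs MTC 14 mg/L: below toxic threshold.

11.4 mg/L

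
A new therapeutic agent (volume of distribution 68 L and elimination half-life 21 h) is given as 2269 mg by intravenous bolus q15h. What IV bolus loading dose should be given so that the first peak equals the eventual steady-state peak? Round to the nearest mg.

5811 mg

f = (1/2)^(15/21) ≈ 0.609507; accumulation ratio R = 1/(1−f) ≈ 2.56087.
Loading dose to hit Cmax,ss on first dose: D_load = D_maint·R ≈ 2269 × 2.56087 ≈ 5810.61 mg.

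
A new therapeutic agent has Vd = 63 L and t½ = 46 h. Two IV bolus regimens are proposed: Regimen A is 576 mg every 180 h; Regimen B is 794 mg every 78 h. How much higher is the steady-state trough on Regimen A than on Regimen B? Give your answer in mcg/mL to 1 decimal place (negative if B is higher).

-5.0 mcg/mL

Regimen A: f = (1/2)^(180/46) ≈ 0.0664; Cmin,ss = (576/63)·f/(1−f) ≈ 0.650 mcg/mL.
Regimen B: f = (1/2)^(78/46) ≈ 0.3087; Cmin,ss = (794/63)·f/(1−f) ≈ 5.628 mcg/mL.
Difference ≈ 0.650 − 5.628 ≈ -4.978 mcg/mL.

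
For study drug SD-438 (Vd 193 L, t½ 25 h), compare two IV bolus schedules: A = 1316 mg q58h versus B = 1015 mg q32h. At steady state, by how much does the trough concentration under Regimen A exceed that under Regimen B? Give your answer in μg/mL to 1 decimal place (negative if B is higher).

-2.0 μg/mL

Regimen A: f = (1/2)^(58/25) ≈ 0.2003; Cmin,ss = (1316/193)·f/(1−f) ≈ 1.708 μg/mL.
Regimen B: f = (1/2)^(32/25) ≈ 0.4118; Cmin,ss = (1015/193)·f/(1−f) ≈ 3.682 μg/mL.
Difference ≈ 1.708 − 3.682 ≈ -1.974 μg/mL.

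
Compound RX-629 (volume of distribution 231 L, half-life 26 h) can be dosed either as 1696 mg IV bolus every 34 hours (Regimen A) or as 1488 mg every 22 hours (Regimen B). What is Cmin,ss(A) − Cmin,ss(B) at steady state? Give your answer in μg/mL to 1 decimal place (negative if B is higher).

-3.1 μg/mL

Regimen A: f = (1/2)^(34/26) ≈ 0.4040; Cmin,ss = (1696/231)·f/(1−f) ≈ 4.977 μg/mL.
Regimen B: f = (1/2)^(22/26) ≈ 0.5563; Cmin,ss = (1488/231)·f/(1−f) ≈ 8.076 μg/mL.
Difference ≈ 4.977 − 8.076 ≈ -3.099 μg/mL.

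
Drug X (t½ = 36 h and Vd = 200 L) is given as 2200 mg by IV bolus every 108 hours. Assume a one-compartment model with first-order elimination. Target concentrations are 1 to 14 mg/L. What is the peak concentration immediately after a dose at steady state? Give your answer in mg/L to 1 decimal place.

12.6 mg/L

The dosing interval is 3 half-lives, so f = 2^(−3) = 0.125.
Accumulation ratio R = 1/(1 − f) = 1/0.875 = 8/7.
Single-dose peak C₀ = D/Vd = 2200/200 = 11 mg/L.
Steady-state peak Cmax,ss = C₀·R = 11 × 8/7 ≈ 12.571 mg/L.
Peak 12.6 mg/L vs MTC 14 mg/L: below toxic threshold.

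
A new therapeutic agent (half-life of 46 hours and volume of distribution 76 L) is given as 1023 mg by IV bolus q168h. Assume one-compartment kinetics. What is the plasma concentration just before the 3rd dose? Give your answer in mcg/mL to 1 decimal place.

1.2 mcg/mL

f = (1/2)^(τ/t½) = (1/2)^(168/46) ≈ 0.0795.
C₀ = D/Vd = 1023/76 ≈ 13.461 mcg/mL.
Before the 3rd dose, 2 doses have been given. Superposition: Cmin = C₀·(f + f²).
≈ 13.461 × (0.0795 + 0.0063) ≈ 13.461 × 0.0858 ≈ 1.155 mcg/mL.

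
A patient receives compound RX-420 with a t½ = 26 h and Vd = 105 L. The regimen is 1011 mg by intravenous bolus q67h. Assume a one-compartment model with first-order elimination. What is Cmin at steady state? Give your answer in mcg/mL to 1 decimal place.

τ/t½ = 67/26 ≈ 2.5769, so fraction remaining f = (1/2)^(67/26) ≈ 0.1676.
Each bolus raises the concentration by D/Vd = 1011/105 ≈ 9.629 mcg/mL.
Steady-state trough Cmin,ss = C₀·f/(1−f) ≈ 9.629 × 0.1676/0.8324 ≈ 1.939 mcg/mL.

1.9 mcg/mL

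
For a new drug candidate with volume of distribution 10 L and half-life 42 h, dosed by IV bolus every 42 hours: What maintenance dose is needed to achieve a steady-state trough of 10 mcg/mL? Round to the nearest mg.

τ/t½ = 42/42 ≈ 1, so f = (1/2)^(42/42) ≈ 0.500000.
Cmin,ss = (D/Vd)·f/(1−f), so D = Cmin,ss·Vd·(1−f)/f.
D = 10 × 10 × (1−f)/f ≈ 10 × 10 × 1.00000 ≈ 100.00 mg.

100 mg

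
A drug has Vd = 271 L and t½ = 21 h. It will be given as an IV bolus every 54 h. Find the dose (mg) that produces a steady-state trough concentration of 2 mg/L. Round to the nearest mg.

τ/t½ = 54/21 ≈ 2.5714, so f = (1/2)^(54/21) ≈ 0.168238.
Cmin,ss = (D/Vd)·f/(1−f), so D = Cmin,ss·Vd·(1−f)/f.
D = 2 × 271 × (1−f)/f ≈ 2 × 271 × 4.94396 ≈ 2679.63 mg.

2680 mg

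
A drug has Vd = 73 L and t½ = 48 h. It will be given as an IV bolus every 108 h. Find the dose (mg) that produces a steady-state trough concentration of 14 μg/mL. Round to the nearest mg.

3839 mg

τ/t½ = 108/48 ≈ 2.25, so f = (1/2)^(108/48) ≈ 0.210224.
Cmin,ss = (D/Vd)·f/(1−f), so D = Cmin,ss·Vd·(1−f)/f.
D = 14 × 73 × (1−f)/f ≈ 14 × 73 × 3.75683 ≈ 3839.48 mg.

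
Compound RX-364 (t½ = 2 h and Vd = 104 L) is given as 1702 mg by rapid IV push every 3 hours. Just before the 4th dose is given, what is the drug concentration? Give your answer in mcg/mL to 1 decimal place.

8.6 mcg/mL

f = (1/2)^(τ/t½) = (1/2)^(3/2) ≈ 0.3536.
C₀ = D/Vd = 1702/104 ≈ 16.365 mcg/mL.
Before the 4th dose, 3 doses have been given. Superposition: Cmin = C₀·(f + f² + … + f^3).
≈ 16.365 × (0.3536 + 0.1250 + 0.0442) ≈ 16.365 × 0.5228 ≈ 8.556 mcg/mL.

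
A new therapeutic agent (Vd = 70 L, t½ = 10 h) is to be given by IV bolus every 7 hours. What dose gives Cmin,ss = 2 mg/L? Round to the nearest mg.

τ/t½ = 7/10 ≈ 0.7, so f = (1/2)^(7/10) ≈ 0.615572.
Cmin,ss = (D/Vd)·f/(1−f), so D = Cmin,ss·Vd·(1−f)/f.
D = 2 × 70 × (1−f)/f ≈ 2 × 70 × 0.62451 ≈ 87.43 mg.

87 mg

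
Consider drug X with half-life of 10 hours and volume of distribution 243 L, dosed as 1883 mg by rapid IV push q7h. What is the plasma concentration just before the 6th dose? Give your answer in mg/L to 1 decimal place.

11.3 mg/L

f = (1/2)^(τ/t½) = (1/2)^(7/10) ≈ 0.6156.
C₀ = D/Vd = 1883/243 ≈ 7.749 mg/L.
Before the 6th dose, 5 doses have been given. Superposition: Cmin = C₀·(f + f² + … + f^5).
≈ 7.749 × (0.6156 + 0.3790 + 0.2333 + 0.1436 + 0.0884) ≈ 7.749 × 1.4599 ≈ 11.313 mg/L.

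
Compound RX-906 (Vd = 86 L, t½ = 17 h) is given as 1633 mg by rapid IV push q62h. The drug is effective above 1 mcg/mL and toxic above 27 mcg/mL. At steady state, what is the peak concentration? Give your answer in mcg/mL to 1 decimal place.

20.6 mcg/mL

τ/t½ = 62/17 ≈ 3.6471, so fraction remaining f = (1/2)^(62/17) ≈ 0.0798.
Accumulation ratio R = 1/(1 − f) ≈ 1/0.9202 ≈ 1.0867.
Each bolus raises the concentration by D/Vd = 1633/86 ≈ 18.988 mcg/mL.
Steady-state peak Cmax,ss = C₀·R ≈ 18.988 × 1.0867 ≈ 20.634 mcg/mL.
Peak 20.6 mcg/mL vs MTC 27 mcg/mL: below toxic threshold.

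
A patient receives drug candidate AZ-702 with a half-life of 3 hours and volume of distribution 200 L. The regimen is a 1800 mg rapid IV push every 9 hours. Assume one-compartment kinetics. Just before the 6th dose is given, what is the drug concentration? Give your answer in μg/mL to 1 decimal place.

f = (1/2)^(τ/t½) = (1/2)^(9/3) ≈ 0.1250.
C₀ = D/Vd = 1800/200 ≈ 9.000 μg/mL.
Before the 6th dose, 5 doses have been given. Superposition: Cmin = C₀·(f + f² + … + f^5).
≈ 9.000 × (0.1250 + 0.0156 + 0.0020 + 0.0002 + 0.0000) ≈ 9.000 × 0.1428 ≈ 1.285 μg/mL.

1.3 μg/mL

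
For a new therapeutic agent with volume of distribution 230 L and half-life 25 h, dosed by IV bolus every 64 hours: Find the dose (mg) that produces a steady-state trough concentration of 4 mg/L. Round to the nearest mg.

4505 mg

τ/t½ = 64/25 ≈ 2.56, so f = (1/2)^(64/25) ≈ 0.169576.
Cmin,ss = (D/Vd)·f/(1−f), so D = Cmin,ss·Vd·(1−f)/f.
D = 4 × 230 × (1−f)/f ≈ 4 × 230 × 4.89706 ≈ 4505.30 mg.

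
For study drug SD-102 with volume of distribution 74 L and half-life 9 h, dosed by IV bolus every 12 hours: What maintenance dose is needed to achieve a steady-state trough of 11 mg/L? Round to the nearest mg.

1237 mg

τ/t½ = 12/9 ≈ 1.3333, so f = (1/2)^(12/9) ≈ 0.396850.
Cmin,ss = (D/Vd)·f/(1−f), so D = Cmin,ss·Vd·(1−f)/f.
D = 11 × 74 × (1−f)/f ≈ 11 × 74 × 1.51984 ≈ 1237.15 mg.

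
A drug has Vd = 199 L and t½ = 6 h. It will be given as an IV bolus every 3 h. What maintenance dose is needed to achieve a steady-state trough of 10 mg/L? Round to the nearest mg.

824 mg

τ/t½ = 3/6 ≈ 0.5, so f = (1/2)^(3/6) ≈ 0.707107.
Cmin,ss = (D/Vd)·f/(1−f), so D = Cmin,ss·Vd·(1−f)/f.
D = 10 × 199 × (1−f)/f ≈ 10 × 199 × 0.41421 ≈ 824.28 mg.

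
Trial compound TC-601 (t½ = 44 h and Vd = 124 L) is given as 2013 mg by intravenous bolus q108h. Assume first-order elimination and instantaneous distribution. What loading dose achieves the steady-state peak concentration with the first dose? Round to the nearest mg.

f = (1/2)^(108/44) ≈ 0.182435; accumulation ratio R = 1/(1−f) ≈ 1.22314.
Loading dose to hit Cmax,ss on first dose: D_load = D_maint·R ≈ 2013 × 1.22314 ≈ 2462.18 mg.

2462 mg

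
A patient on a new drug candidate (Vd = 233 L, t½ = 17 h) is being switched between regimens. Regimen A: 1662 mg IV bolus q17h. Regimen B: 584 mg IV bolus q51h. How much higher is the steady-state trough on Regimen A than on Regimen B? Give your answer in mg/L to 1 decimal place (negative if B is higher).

6.8 mg/L

Regimen A: f = (1/2)^(17/17) ≈ 0.5000; Cmin,ss = (1662/233)·f/(1−f) ≈ 7.133 mg/L.
Regimen B: f = (1/2)^(51/17) ≈ 0.1250; Cmin,ss = (584/233)·f/(1−f) ≈ 0.358 mg/L.
Difference ≈ 7.133 − 0.358 ≈ 6.775 mg/L.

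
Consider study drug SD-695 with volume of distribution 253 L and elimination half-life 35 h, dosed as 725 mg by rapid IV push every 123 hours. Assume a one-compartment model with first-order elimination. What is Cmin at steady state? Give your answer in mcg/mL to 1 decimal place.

k = ln2/t½ = ln2/35 ≈ 0.019804 h⁻¹; fraction remaining f = e^(−kτ) = e^(−0.019804×123) ≈ 0.0875.
At steady state, accumulation factor R = 1/(1 − e^(−kτ)) ≈ 1.0959.
Each bolus raises the concentration by D/Vd = 725/253 ≈ 2.866 mcg/mL.
Steady-state peak Cmax,ss = C₀·R ≈ 2.866 × 1.0959 ≈ 3.141 mcg/mL.
One interval later, Cmin,ss = Cmax,ss·e^(−kτ) ≈ 3.141 × 0.0875 ≈ 0.275 mcg/mL.

0.3 mcg/mL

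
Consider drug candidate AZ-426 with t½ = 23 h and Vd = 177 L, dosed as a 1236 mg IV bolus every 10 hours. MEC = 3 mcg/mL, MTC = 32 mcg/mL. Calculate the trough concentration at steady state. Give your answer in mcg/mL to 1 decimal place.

Over one 10-h interval, 10/23 ≈ 0.43478 half-lives elapse, leaving f ≈ 0.7398 of each dose.
At steady state, accumulation factor R = 1/(1 − e^(−kτ)) ≈ 3.8432.
Each bolus raises the concentration by D/Vd = 1236/177 ≈ 6.983 mcg/mL.
Cmax,ss = C₀/(1 − f) ≈ 6.983/0.2602 ≈ 26.837 mcg/mL.
One interval later, Cmin,ss = Cmax,ss·e^(−kτ) ≈ 26.837 × 0.7398 ≈ 19.854 mcg/mL.
Trough 19.9 mcg/mL vs MEC 3 mcg/mL: adequate.

19.9 mcg/mL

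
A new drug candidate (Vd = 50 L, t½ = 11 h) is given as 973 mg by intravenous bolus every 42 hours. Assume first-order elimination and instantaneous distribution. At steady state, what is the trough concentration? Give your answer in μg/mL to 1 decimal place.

1.5 μg/mL

Over one 42-h interval, 42/11 ≈ 3.8182 half-lives elapse, leaving f ≈ 0.0709 of each dose.
Single-dose peak C₀ = D/Vd = 973/50 ≈ 19.460 μg/mL.
Steady-state trough Cmin,ss = C₀·f/(1−f) ≈ 19.460 × 0.0709/0.9291 ≈ 1.485 μg/mL.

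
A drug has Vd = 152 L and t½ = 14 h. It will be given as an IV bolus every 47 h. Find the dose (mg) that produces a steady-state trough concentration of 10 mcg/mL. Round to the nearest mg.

τ/t½ = 47/14 ≈ 3.3571, so f = (1/2)^(47/14) ≈ 0.097589.
Cmin,ss = (D/Vd)·f/(1−f), so D = Cmin,ss·Vd·(1−f)/f.
D = 10 × 152 × (1−f)/f ≈ 10 × 152 × 9.24706 ≈ 14055.53 mg.

14056 mg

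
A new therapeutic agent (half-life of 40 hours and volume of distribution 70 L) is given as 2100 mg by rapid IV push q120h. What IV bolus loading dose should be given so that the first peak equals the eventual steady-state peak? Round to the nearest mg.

2400 mg

f = (1/2)^(120/40) ≈ 0.125000; accumulation ratio R = 1/(1−f) ≈ 1.14286.
Loading dose to hit Cmax,ss on first dose: D_load = D_maint·R ≈ 2100 × 1.14286 ≈ 2400.01 mg.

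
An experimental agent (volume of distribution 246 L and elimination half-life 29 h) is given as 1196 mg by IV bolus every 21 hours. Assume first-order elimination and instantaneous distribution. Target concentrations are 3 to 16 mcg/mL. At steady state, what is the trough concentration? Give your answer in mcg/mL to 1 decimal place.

7.5 mcg/mL

Over one 21-h interval, 21/29 ≈ 0.72414 half-lives elapse, leaving f ≈ 0.6054 of each dose.
Each bolus raises the concentration by D/Vd = 1196/246 ≈ 4.862 mcg/mL.
Steady-state trough Cmin,ss = C₀·f/(1−f) ≈ 4.862 × 0.6054/0.3946 ≈ 7.459 mcg/mL.
Trough 7.5 mcg/mL vs MEC 3 mcg/mL: adequate.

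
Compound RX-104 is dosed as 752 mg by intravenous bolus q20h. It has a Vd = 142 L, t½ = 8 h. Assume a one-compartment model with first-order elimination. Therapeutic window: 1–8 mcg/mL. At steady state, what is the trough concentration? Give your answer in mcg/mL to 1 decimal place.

k = ln2/t½ = ln2/8 ≈ 0.086643 h⁻¹; fraction remaining f = e^(−kτ) = e^(−0.086643×20) ≈ 0.1768.
Accumulation ratio R = 1/(1 − f) ≈ 1/0.8232 ≈ 1.2148.
Each bolus raises the concentration by D/Vd = 752/142 ≈ 5.296 mcg/mL.
Steady-state peak Cmax,ss = C₀·R ≈ 5.296 × 1.2148 ≈ 6.434 mcg/mL.
Steady-state trough Cmin,ss = Cmax,ss·f ≈ 6.434 × 0.1768 ≈ 1.138 mcg/mL.
Trough 1.1 mcg/mL vs MEC 1 mcg/mL: adequate.

1.1 mcg/mL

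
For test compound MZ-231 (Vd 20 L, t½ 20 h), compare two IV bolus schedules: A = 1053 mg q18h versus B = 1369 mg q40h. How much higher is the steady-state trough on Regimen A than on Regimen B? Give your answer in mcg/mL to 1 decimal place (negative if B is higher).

38.0 mcg/mL

Regimen A: f = (1/2)^(18/20) ≈ 0.5359; Cmin,ss = (1053/20)·f/(1−f) ≈ 60.795 mcg/mL.
Regimen B: f = (1/2)^(40/20) ≈ 0.2500; Cmin,ss = (1369/20)·f/(1−f) ≈ 22.817 mcg/mL.
Difference ≈ 60.795 − 22.817 ≈ 37.978 mcg/mL.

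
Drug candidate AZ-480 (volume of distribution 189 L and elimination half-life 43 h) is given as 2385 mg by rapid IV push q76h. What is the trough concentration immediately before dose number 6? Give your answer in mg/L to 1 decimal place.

5.2 mg/L

f = (1/2)^(τ/t½) = (1/2)^(76/43) ≈ 0.2937.
C₀ = D/Vd = 2385/189 ≈ 12.619 mg/L.
Before the 6th dose, 5 doses have been given. Superposition: Cmin = C₀·(f + f² + … + f^5).
≈ 12.619 × (0.2937 + 0.0863 + 0.0253 + 0.0074 + 0.0022) ≈ 12.619 × 0.4149 ≈ 5.236 mg/L.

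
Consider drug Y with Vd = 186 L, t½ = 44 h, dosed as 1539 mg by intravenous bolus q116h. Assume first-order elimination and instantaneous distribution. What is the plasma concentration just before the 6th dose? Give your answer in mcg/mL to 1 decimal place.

f = (1/2)^(τ/t½) = (1/2)^(116/44) ≈ 0.1608.
C₀ = D/Vd = 1539/186 ≈ 8.274 mcg/mL.
Before the 6th dose, 5 doses have been given. Superposition: Cmin = C₀·(f + f² + … + f^5).
≈ 8.274 × (0.1608 + 0.0259 + 0.0042 + 0.0007 + 0.0001) ≈ 8.274 × 0.1917 ≈ 1.586 mcg/mL.

1.6 mcg/mL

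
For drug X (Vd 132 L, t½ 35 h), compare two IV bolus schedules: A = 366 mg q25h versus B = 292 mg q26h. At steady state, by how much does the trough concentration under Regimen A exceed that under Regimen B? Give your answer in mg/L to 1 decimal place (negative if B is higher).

1.0 mg/L

Regimen A: f = (1/2)^(25/35) ≈ 0.6095; Cmin,ss = (366/132)·f/(1−f) ≈ 4.328 mg/L.
Regimen B: f = (1/2)^(26/35) ≈ 0.5976; Cmin,ss = (292/132)·f/(1−f) ≈ 3.285 mg/L.
Difference ≈ 4.328 − 3.285 ≈ 1.043 mg/L.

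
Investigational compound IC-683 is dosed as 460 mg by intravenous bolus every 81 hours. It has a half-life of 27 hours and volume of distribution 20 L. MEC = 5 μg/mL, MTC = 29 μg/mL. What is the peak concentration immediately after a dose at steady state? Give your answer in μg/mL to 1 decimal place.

26.3 μg/mL

τ = 81 h = 3 half-lives, so f = (1/2)^3 = 0.125.
Accumulation ratio R = 1/(1 − f) = 1/0.875 = 8/7.
Single-dose peak C₀ = D/Vd = 460/20 = 23 μg/mL.
Steady-state peak Cmax,ss = C₀·R = 23 × 8/7 ≈ 26.286 μg/mL.
Peak 26.3 μg/mL vs MTC 29 μg/mL: below toxic threshold.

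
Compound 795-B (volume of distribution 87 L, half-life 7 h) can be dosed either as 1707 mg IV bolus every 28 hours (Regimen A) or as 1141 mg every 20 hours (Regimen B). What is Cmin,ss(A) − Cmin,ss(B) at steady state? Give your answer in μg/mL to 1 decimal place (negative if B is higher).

Regimen A: f = (1/2)^(28/7) ≈ 0.0625; Cmin,ss = (1707/87)·f/(1−f) ≈ 1.308 μg/mL.
Regimen B: f = (1/2)^(20/7) ≈ 0.1380; Cmin,ss = (1141/87)·f/(1−f) ≈ 2.100 μg/mL.
Difference ≈ 1.308 − 2.100 ≈ -0.792 μg/mL.

-0.8 μg/mL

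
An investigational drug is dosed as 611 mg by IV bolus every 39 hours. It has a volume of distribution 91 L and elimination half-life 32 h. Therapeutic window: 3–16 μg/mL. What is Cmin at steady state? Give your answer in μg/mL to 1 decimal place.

Over one 39-h interval, 39/32 ≈ 1.2188 half-lives elapse, leaving f ≈ 0.4297 of each dose.
At steady state, accumulation factor R = 1/(1 − e^(−kτ)) ≈ 1.7535.
Single-dose peak C₀ = D/Vd = 611/91 ≈ 6.714 μg/mL.
Cmax,ss = C₀/(1 − f) ≈ 6.714/0.5703 ≈ 11.773 μg/mL.
Steady-state trough Cmin,ss = Cmax,ss·f ≈ 11.773 × 0.4297 ≈ 5.059 μg/mL.
Trough 5.1 μg/mL vs MEC 3 μg/mL: adequate.

5.1 μg/mL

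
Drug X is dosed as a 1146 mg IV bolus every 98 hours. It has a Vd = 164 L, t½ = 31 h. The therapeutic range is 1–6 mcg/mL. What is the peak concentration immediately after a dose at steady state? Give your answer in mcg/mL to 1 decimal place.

7.9 mcg/mL

τ/t½ = 98/31 ≈ 3.1613, so fraction remaining f = (1/2)^(98/31) ≈ 0.1118.
At steady state, accumulation factor R = 1/(1 − e^(−kτ)) ≈ 1.1259.
Each bolus raises the concentration by D/Vd = 1146/164 ≈ 6.988 mcg/mL.
Steady-state peak Cmax,ss = C₀·R ≈ 6.988 × 1.1259 ≈ 7.868 mcg/mL.
Peak 7.9 mcg/mL vs MTC 6 mcg/mL: exceeds toxic threshold.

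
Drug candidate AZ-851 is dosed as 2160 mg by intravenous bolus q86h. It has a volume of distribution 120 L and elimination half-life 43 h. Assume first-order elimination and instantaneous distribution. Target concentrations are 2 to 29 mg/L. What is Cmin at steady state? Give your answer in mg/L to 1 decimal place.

The dosing interval is 2 half-lives, so f = 2^(−2) = 0.25.
Accumulation ratio R = 1/(1 − f) = 1/0.75 = 4/3.
Single-dose peak C₀ = D/Vd = 2160/120 = 18 mg/L.
Steady-state peak Cmax,ss = C₀·R = 18 × 4/3 ≈ 24.000 mg/L.
Steady-state trough Cmin,ss = Cmax,ss·f ≈ 24.000 × 0.25 ≈ 6.000 mg/L.
Trough 6.0 mg/L vs MEC 2 mg/L: adequate.

6.0 mg/L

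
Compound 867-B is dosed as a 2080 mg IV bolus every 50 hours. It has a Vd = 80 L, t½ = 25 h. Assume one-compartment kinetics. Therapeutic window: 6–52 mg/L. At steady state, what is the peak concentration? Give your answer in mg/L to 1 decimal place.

τ = 50 h = 2 half-lives, so f = (1/2)^2 = 0.25.
At steady state, R = 1/(1 − 0.25) = 4/3.
Single-dose peak C₀ = D/Vd = 2080/80 = 26 mg/L.
Steady-state peak Cmax,ss = C₀·R = 26 × 4/3 ≈ 34.667 mg/L.
Peak 34.7 mg/L vs MTC 52 mg/L: below toxic threshold.

34.7 mg/L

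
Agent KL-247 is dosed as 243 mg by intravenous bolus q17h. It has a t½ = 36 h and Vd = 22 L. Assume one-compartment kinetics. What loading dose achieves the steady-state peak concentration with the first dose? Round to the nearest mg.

f = (1/2)^(17/36) ≈ 0.720853; accumulation ratio R = 1/(1−f) ≈ 3.58234.
Loading dose to hit Cmax,ss on first dose: D_load = D_maint·R ≈ 243 × 3.58234 ≈ 870.51 mg.

871 mg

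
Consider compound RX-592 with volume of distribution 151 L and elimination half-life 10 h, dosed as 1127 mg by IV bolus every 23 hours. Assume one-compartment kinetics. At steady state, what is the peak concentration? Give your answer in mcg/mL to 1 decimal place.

9.4 mcg/mL

k = ln2/t½ = ln2/10 ≈ 0.069315 h⁻¹; fraction remaining f = e^(−kτ) = e^(−0.069315×23) ≈ 0.2031.
Accumulation ratio R = 1/(1 − f) ≈ 1/0.7969 ≈ 1.2549.
Each bolus raises the concentration by D/Vd = 1127/151 ≈ 7.464 mcg/mL.
Cmax,ss = C₀/(1 − f) ≈ 7.464/0.7969 ≈ 9.366 mcg/mL.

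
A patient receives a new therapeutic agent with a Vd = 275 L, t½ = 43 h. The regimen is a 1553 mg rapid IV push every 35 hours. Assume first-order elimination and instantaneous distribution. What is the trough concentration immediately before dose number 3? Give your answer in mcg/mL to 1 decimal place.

5.0 mcg/mL

f = (1/2)^(τ/t½) = (1/2)^(35/43) ≈ 0.5688.
C₀ = D/Vd = 1553/275 ≈ 5.647 mcg/mL.
Before the 3rd dose, 2 doses have been given. Superposition: Cmin = C₀·(f + f²).
≈ 5.647 × (0.5688 + 0.3235) ≈ 5.647 × 0.8923 ≈ 5.039 mcg/mL.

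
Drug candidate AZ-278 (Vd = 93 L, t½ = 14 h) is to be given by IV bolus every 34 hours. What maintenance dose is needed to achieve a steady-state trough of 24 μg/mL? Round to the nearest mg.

9784 mg

τ/t½ = 34/14 ≈ 2.4286, so f = (1/2)^(34/14) ≈ 0.185749.
Cmin,ss = (D/Vd)·f/(1−f), so D = Cmin,ss·Vd·(1−f)/f.
D = 24 × 93 × (1−f)/f ≈ 24 × 93 × 4.38361 ≈ 9784.22 mg.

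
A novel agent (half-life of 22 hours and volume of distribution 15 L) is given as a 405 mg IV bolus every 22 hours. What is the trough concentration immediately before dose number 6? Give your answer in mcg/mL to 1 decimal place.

f = (1/2)^(τ/t½) = (1/2)^(22/22) ≈ 0.5000.
C₀ = D/Vd = 405/15 ≈ 27.000 mcg/mL.
Before the 6th dose, 5 doses have been given. Superposition: Cmin = C₀·(f + f² + … + f^5).
≈ 27.000 × (0.5000 + 0.2500 + 0.1250 + 0.0625 + 0.0313) ≈ 27.000 × 0.9688 ≈ 26.158 mcg/mL.

26.2 mcg/mL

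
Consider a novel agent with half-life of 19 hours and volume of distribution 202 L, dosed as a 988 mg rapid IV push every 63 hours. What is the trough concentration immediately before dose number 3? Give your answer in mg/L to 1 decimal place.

f = (1/2)^(τ/t½) = (1/2)^(63/19) ≈ 0.1004.
C₀ = D/Vd = 988/202 ≈ 4.891 mg/L.
Before the 3rd dose, 2 doses have been given. Superposition: Cmin = C₀·(f + f²).
≈ 4.891 × (0.1004 + 0.0101) ≈ 4.891 × 0.1105 ≈ 0.540 mg/L.

0.5 mg/L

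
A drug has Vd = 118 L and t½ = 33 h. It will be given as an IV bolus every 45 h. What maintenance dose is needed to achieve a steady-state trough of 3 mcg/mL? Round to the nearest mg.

557 mg

τ/t½ = 45/33 ≈ 1.3636, so f = (1/2)^(45/33) ≈ 0.388602.
Cmin,ss = (D/Vd)·f/(1−f), so D = Cmin,ss·Vd·(1−f)/f.
D = 3 × 118 × (1−f)/f ≈ 3 × 118 × 1.57333 ≈ 556.96 mg.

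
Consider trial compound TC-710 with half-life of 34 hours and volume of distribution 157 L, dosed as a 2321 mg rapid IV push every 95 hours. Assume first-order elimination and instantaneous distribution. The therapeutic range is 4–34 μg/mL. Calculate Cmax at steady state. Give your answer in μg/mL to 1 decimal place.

17.3 μg/mL

τ/t½ = 95/34 ≈ 2.7941, so fraction remaining f = (1/2)^(95/34) ≈ 0.1442.
Accumulation ratio R = 1/(1 − f) ≈ 1/0.8558 ≈ 1.1685.
Each bolus raises the concentration by D/Vd = 2321/157 ≈ 14.783 μg/mL.
Cmax,ss = C₀/(1 − f) ≈ 14.783/0.8558 ≈ 17.274 μg/mL.
Peak 17.3 μg/mL vs MTC 34 μg/mL: below toxic threshold.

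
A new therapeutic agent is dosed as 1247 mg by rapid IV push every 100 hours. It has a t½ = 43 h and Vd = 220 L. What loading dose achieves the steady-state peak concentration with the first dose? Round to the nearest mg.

f = (1/2)^(100/43) ≈ 0.199494; accumulation ratio R = 1/(1−f) ≈ 1.24921.
Loading dose to hit Cmax,ss on first dose: D_load = D_maint·R ≈ 1247 × 1.24921 ≈ 1557.76 mg.

1558 mg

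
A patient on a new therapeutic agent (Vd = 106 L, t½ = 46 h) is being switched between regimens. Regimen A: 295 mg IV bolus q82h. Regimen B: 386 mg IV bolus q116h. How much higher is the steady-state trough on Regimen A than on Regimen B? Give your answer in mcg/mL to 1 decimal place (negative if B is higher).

0.4 mcg/mL

Regimen A: f = (1/2)^(82/46) ≈ 0.2907; Cmin,ss = (295/106)·f/(1−f) ≈ 1.141 mcg/mL.
Regimen B: f = (1/2)^(116/46) ≈ 0.1741; Cmin,ss = (386/106)·f/(1−f) ≈ 0.768 mcg/mL.
Difference ≈ 1.141 − 0.768 ≈ 0.373 mcg/mL.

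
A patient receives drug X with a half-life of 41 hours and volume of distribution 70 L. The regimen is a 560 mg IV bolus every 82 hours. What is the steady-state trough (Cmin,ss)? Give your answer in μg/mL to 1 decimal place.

τ = 82 h = 2 half-lives, so f = (1/2)^2 = 0.25.
At steady state, R = 1/(1 − 0.25) = 4/3.
Single-dose peak C₀ = D/Vd = 560/70 = 8 μg/mL.
Steady-state peak Cmax,ss = C₀·R = 8 × 4/3 ≈ 10.667 μg/mL.
Steady-state trough Cmin,ss = Cmax,ss·f ≈ 10.667 × 0.25 ≈ 2.667 μg/mL.

2.7 μg/mL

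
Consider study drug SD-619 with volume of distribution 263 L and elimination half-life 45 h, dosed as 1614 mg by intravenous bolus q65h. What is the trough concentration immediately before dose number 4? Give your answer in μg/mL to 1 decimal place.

f = (1/2)^(τ/t½) = (1/2)^(65/45) ≈ 0.3674.
C₀ = D/Vd = 1614/263 ≈ 6.137 μg/mL.
Before the 4th dose, 3 doses have been given. Superposition: Cmin = C₀·(f + f² + … + f^3).
≈ 6.137 × (0.3674 + 0.1350 + 0.0496) ≈ 6.137 × 0.5520 ≈ 3.388 μg/mL.

3.4 μg/mL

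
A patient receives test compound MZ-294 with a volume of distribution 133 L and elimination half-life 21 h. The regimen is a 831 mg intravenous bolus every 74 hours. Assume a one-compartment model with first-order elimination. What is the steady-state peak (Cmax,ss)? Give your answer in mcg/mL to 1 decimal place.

τ/t½ = 74/21 ≈ 3.5238, so fraction remaining f = (1/2)^(74/21) ≈ 0.0869.
At steady state, accumulation factor R = 1/(1 − e^(−kτ)) ≈ 1.0952.
Single-dose peak C₀ = D/Vd = 831/133 ≈ 6.248 mcg/mL.
Steady-state peak Cmax,ss = C₀·R ≈ 6.248 × 1.0952 ≈ 6.843 mcg/mL.

6.8 mcg/mL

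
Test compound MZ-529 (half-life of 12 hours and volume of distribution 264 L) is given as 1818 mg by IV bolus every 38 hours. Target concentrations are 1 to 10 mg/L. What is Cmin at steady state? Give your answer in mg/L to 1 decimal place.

0.9 mg/L

k = ln2/t½ = ln2/12 ≈ 0.057762 h⁻¹; fraction remaining f = e^(−kτ) = e^(−0.057762×38) ≈ 0.1114.
At steady state, accumulation factor R = 1/(1 − e^(−kτ)) ≈ 1.1254.
Each bolus raises the concentration by D/Vd = 1818/264 ≈ 6.886 mg/L.
Steady-state peak Cmax,ss = C₀·R ≈ 6.886 × 1.1254 ≈ 7.750 mg/L.
Steady-state trough Cmin,ss = Cmax,ss·f ≈ 7.750 × 0.1114 ≈ 0.863 mg/L.
Trough 0.9 mg/L vs MEC 1 mg/L: subtherapeutic.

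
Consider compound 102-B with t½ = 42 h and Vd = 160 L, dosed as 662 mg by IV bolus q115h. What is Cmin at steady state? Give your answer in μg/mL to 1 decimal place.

Over one 115-h interval, 115/42 ≈ 2.7381 half-lives elapse, leaving f ≈ 0.1499 of each dose.
Accumulation ratio R = 1/(1 − f) ≈ 1/0.8501 ≈ 1.1763.
Single-dose peak C₀ = D/Vd = 662/160 ≈ 4.138 μg/mL.
Cmax,ss = C₀/(1 − f) ≈ 4.138/0.8501 ≈ 4.868 μg/mL.
Steady-state trough Cmin,ss = Cmax,ss·f ≈ 4.868 × 0.1499 ≈ 0.730 μg/mL.

0.7 μg/mL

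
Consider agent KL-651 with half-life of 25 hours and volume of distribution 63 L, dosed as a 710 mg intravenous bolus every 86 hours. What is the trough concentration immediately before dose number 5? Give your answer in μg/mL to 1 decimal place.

f = (1/2)^(τ/t½) = (1/2)^(86/25) ≈ 0.0921.
C₀ = D/Vd = 710/63 ≈ 11.270 μg/mL.
Before the 5th dose, 4 doses have been given. Superposition: Cmin = C₀·(f + f² + … + f^4).
≈ 11.270 × (0.0921 + 0.0085 + 0.0008 + 0.0001) ≈ 11.270 × 0.1015 ≈ 1.144 μg/mL.

1.1 μg/mL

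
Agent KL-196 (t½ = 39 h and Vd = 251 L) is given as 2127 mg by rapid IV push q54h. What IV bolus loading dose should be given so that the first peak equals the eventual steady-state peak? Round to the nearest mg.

f = (1/2)^(54/39) ≈ 0.382992; accumulation ratio R = 1/(1−f) ≈ 1.62072.
Loading dose to hit Cmax,ss on first dose: D_load = D_maint·R ≈ 2127 × 1.62072 ≈ 3447.27 mg.

3447 mg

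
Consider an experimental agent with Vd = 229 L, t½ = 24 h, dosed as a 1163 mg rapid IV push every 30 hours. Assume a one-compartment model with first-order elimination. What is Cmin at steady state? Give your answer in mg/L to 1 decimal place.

3.7 mg/L

τ/t½ = 30/24 ≈ 1.25, so fraction remaining f = (1/2)^(30/24) ≈ 0.4204.
Accumulation ratio R = 1/(1 − f) ≈ 1/0.5796 ≈ 1.7253.
Each bolus raises the concentration by D/Vd = 1163/229 ≈ 5.079 mg/L.
Cmax,ss = C₀/(1 − f) ≈ 5.079/0.5796 ≈ 8.763 mg/L.
One interval later, Cmin,ss = Cmax,ss·e^(−kτ) ≈ 8.763 × 0.4204 ≈ 3.684 mg/L.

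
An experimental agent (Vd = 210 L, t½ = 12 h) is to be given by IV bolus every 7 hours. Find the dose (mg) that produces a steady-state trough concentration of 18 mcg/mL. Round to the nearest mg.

1884 mg

τ/t½ = 7/12 ≈ 0.58333, so f = (1/2)^(7/12) ≈ 0.667420.
Cmin,ss = (D/Vd)·f/(1−f), so D = Cmin,ss·Vd·(1−f)/f.
D = 18 × 210 × (1−f)/f ≈ 18 × 210 × 0.49831 ≈ 1883.61 mg.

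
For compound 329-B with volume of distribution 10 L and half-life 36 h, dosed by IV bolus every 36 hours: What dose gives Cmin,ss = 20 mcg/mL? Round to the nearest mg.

τ/t½ = 36/36 ≈ 1, so f = (1/2)^(36/36) ≈ 0.500000.
Cmin,ss = (D/Vd)·f/(1−f), so D = Cmin,ss·Vd·(1−f)/f.
D = 20 × 10 × (1−f)/f ≈ 20 × 10 × 1.00000 ≈ 200.00 mg.

200 mg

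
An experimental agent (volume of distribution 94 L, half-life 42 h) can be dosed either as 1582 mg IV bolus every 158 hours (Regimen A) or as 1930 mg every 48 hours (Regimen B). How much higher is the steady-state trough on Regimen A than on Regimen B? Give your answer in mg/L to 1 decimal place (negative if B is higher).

Regimen A: f = (1/2)^(158/42) ≈ 0.0737; Cmin,ss = (1582/94)·f/(1−f) ≈ 1.339 mg/L.
Regimen B: f = (1/2)^(48/42) ≈ 0.4529; Cmin,ss = (1930/94)·f/(1−f) ≈ 16.997 mg/L.
Difference ≈ 1.339 − 16.997 ≈ -15.658 mg/L.

-15.7 mg/L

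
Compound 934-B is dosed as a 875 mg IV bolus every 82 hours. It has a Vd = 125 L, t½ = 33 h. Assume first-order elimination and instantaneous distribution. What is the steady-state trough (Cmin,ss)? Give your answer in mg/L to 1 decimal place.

k = ln2/t½ = ln2/33 ≈ 0.021004 h⁻¹; fraction remaining f = e^(−kτ) = e^(−0.021004×82) ≈ 0.1786.
At steady state, accumulation factor R = 1/(1 − e^(−kτ)) ≈ 1.2174.
Single-dose peak C₀ = D/Vd = 875/125 ≈ 7.000 mg/L.
Steady-state peak Cmax,ss = C₀·R ≈ 7.000 × 1.2174 ≈ 8.522 mg/L.
One interval later, Cmin,ss = Cmax,ss·e^(−kτ) ≈ 8.522 × 0.1786 ≈ 1.522 mg/L.

1.5 mg/L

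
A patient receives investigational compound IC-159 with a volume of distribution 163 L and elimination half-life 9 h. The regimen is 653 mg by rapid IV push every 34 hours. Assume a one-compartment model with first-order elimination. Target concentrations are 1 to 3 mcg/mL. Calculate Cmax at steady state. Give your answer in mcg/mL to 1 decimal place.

4.3 mcg/mL

k = ln2/t½ = ln2/9 ≈ 0.077016 h⁻¹; fraction remaining f = e^(−kτ) = e^(−0.077016×34) ≈ 0.0729.
Accumulation ratio R = 1/(1 − f) ≈ 1/0.9271 ≈ 1.0786.
Single-dose peak C₀ = D/Vd = 653/163 ≈ 4.006 mcg/mL.
Steady-state peak Cmax,ss = C₀·R ≈ 4.006 × 1.0786 ≈ 4.321 mcg/mL.
Peak 4.3 mcg/mL vs MTC 3 mcg/mL: exceeds toxic threshold.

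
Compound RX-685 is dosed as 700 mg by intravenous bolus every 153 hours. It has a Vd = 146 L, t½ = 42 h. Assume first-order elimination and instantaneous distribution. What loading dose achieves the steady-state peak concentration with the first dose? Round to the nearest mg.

f = (1/2)^(153/42) ≈ 0.080055; accumulation ratio R = 1/(1−f) ≈ 1.08702.
Loading dose to hit Cmax,ss on first dose: D_load = D_maint·R ≈ 700 × 1.08702 ≈ 760.91 mg.

761 mg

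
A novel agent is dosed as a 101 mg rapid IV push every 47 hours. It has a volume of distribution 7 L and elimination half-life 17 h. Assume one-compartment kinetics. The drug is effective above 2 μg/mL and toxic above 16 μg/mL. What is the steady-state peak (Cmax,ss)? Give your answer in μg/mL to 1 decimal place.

k = ln2/t½ = ln2/17 ≈ 0.040773 h⁻¹; fraction remaining f = e^(−kτ) = e^(−0.040773×47) ≈ 0.1471.
Accumulation ratio R = 1/(1 − f) ≈ 1/0.8529 ≈ 1.1725.
Single-dose peak C₀ = D/Vd = 101/7 ≈ 14.429 μg/mL.
Cmax,ss = C₀/(1 − f) ≈ 14.429/0.8529 ≈ 16.918 μg/mL.
Peak 16.9 μg/mL vs MTC 16 μg/mL: exceeds toxic threshold.

16.9 μg/mL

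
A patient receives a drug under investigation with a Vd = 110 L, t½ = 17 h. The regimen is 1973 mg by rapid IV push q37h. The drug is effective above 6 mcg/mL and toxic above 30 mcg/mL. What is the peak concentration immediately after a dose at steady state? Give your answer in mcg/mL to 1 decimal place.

k = ln2/t½ = ln2/17 ≈ 0.040773 h⁻¹; fraction remaining f = e^(−kτ) = e^(−0.040773×37) ≈ 0.2212.
Accumulation ratio R = 1/(1 − f) ≈ 1/0.7788 ≈ 1.2840.
Each bolus raises the concentration by D/Vd = 1973/110 ≈ 17.936 mcg/mL.
Steady-state peak Cmax,ss = C₀·R ≈ 17.936 × 1.2840 ≈ 23.030 mcg/mL.
Peak 23.0 mcg/mL vs MTC 30 mcg/mL: below toxic threshold.

23.0 mcg/mL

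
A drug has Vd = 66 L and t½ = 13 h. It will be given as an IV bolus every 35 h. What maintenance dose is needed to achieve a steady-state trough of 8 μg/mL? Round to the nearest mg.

2885 mg

τ/t½ = 35/13 ≈ 2.6923, so f = (1/2)^(35/13) ≈ 0.154716.
Cmin,ss = (D/Vd)·f/(1−f), so D = Cmin,ss·Vd·(1−f)/f.
D = 8 × 66 × (1−f)/f ≈ 8 × 66 × 5.46346 ≈ 2884.71 mg.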